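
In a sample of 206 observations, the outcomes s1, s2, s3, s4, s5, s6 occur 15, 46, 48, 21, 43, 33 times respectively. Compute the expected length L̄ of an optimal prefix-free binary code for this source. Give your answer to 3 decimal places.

2.510 bits/symbol

Probabilities are the counts divided by 206.
Repeatedly combine the two least-probable nodes; the expected code length is the sum of the merged weights.
merge 15/206 + 21/206 → 18/103
merge 33/206 + 18/103 → 69/206
merge 43/206 + 23/103 → 89/206
merge 24/103 + 69/206 → 117/206
merge 89/206 + 117/206 → 1
L = 18/103 + 69/206 + 89/206 + 117/206 + 1 = 517/206 ≈ 2.510 bits/symbol.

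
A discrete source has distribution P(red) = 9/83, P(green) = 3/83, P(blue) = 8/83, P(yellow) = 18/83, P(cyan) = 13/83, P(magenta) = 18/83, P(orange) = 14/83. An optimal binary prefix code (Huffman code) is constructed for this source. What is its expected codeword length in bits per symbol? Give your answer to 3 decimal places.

Repeatedly combine the two least-probable nodes; the expected code length is the sum of the merged weights.
merge 3/83 + 8/83 → 11/83
merge 9/83 + 11/83 → 20/83
merge 13/83 + 14/83 → 27/83
merge 18/83 + 18/83 → 36/83
merge 20/83 + 27/83 → 47/83
merge 36/83 + 47/83 → 1
L = 11/83 + 20/83 + 27/83 + 36/83 + 47/83 + 1 = 224/83 ≈ 2.699 bits/symbol.

2.699 bits/symbol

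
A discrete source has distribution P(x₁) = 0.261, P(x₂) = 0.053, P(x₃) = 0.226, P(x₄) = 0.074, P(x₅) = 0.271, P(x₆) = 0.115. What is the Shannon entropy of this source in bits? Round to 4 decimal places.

H = −Σ pᵢ log₂ pᵢ.
−0.261·log₂(0.261) = 0.5058
−0.053·log₂(0.053) = 0.2246
−0.226·log₂(0.226) = 0.4849
−0.074·log₂(0.074) = 0.2780
−0.271·log₂(0.271) = 0.5105
−0.115·log₂(0.115) = 0.3588
Sum ≈ 2.3626 → 2.3626 bits.

2.3626 bits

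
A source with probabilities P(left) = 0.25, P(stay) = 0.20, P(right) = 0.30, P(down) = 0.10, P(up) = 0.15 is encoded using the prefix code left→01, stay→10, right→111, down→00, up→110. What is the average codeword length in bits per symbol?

2.45 bits/symbol

L̄ = Σ pᵢ·ℓᵢ = 0.25·2 + 0.20·2 + 0.30·3 + 0.10·2 + 0.15·3 = 2.45 bits/symbol.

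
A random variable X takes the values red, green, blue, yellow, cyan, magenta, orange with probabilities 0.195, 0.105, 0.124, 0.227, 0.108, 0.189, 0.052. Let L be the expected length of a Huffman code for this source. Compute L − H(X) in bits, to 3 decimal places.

Entropy H = −Σ p log₂ p ≈ 2.6832 bits.
Huffman merges: 13/250+21/200→157/1000; 27/250+31/250→29/125; 157/1000+189/1000→173/500; 39/200+227/1000→211/500; 29/125+173/500→289/500; 211/500+289/500→1. L = 547/200 ≈ 2.7350.
L − H = 2.7350 − 2.6832 = 0.052 bits.

0.052 bits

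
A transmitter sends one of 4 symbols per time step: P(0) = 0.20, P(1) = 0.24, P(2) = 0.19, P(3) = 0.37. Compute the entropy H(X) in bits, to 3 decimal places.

1.944 bits

H = −Σ pᵢ log₂ pᵢ.
−0.20·log₂(0.20) = 0.4644
−0.24·log₂(0.24) = 0.4941
−0.19·log₂(0.19) = 0.4552
−0.37·log₂(0.37) = 0.5307
Sum ≈ 1.9445 → 1.944 bits.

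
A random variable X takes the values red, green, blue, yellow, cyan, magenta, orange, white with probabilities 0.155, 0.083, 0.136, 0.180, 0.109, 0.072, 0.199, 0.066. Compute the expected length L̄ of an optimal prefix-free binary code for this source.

2.939 bits/symbol

Repeatedly combine the two least-probable nodes; the expected code length is the sum of the merged weights.
merge 33/500 + 9/125 → 69/500
merge 83/1000 + 109/1000 → 24/125
merge 17/125 + 69/500 → 137/500
merge 31/200 + 9/50 → 67/200
merge 24/125 + 199/1000 → 391/1000
merge 137/500 + 67/200 → 609/1000
merge 391/1000 + 609/1000 → 1
L = 69/500 + 24/125 + 137/500 + 67/200 + 391/1000 + 609/1000 + 1 = 2939/1000 = 2.939 bits/symbol.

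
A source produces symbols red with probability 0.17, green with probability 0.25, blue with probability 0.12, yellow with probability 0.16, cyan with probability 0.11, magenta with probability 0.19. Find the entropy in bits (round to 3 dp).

H = −Σ pᵢ log₂ pᵢ.
−0.17·log₂(0.17) = 0.4346
−0.25·log₂(0.25) = 0.5000
−0.12·log₂(0.12) = 0.3671
−0.16·log₂(0.16) = 0.4230
−0.11·log₂(0.11) = 0.3503
−0.19·log₂(0.19) = 0.4552
Sum ≈ 2.5302 → 2.530 bits.

2.530 bits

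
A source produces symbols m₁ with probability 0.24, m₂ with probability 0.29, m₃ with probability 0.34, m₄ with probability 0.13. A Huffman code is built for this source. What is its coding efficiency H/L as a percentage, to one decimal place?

96.2%

Entropy H = −Σ p log₂ p ≈ 1.9239 bits.
Huffman merges: 13/100+6/25→37/100; 29/100+17/50→63/100; 37/100+63/100→1. L = 2 ≈ 2.0000.
Efficiency = H/L = 1.9239/2.0000 = 96.2%.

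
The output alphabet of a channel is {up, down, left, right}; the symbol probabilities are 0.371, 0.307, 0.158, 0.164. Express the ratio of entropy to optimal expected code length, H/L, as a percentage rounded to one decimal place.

Entropy H = −Σ p log₂ p ≈ 1.9021 bits.
Huffman merges: 79/500+41/250→161/500; 307/1000+161/500→629/1000; 371/1000+629/1000→1. L = 1951/1000 ≈ 1.9510.
Efficiency = H/L = 1.9021/1.9510 = 97.5%.

97.5%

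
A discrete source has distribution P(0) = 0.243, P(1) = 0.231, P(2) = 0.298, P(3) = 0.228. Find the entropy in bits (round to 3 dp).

1.991 bits

H = −Σ pᵢ log₂ pᵢ.
−0.243·log₂(0.243) = 0.4960
−0.231·log₂(0.231) = 0.4883
−0.298·log₂(0.298) = 0.5205
−0.228·log₂(0.228) = 0.4863
Sum ≈ 1.9911 → 1.991 bits.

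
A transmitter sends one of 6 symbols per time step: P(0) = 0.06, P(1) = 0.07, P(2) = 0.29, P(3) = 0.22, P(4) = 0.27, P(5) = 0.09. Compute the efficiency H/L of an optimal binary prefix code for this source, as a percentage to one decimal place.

Entropy H = −Σ p log₂ p ≈ 2.3332 bits.
Huffman merges: 3/50+7/100→13/100; 9/100+13/100→11/50; 11/50+11/50→11/25; 27/100+29/100→14/25; 11/25+14/25→1. L = 47/20 ≈ 2.3500.
Efficiency = H/L = 2.3332/2.3500 = 99.3%.

99.3%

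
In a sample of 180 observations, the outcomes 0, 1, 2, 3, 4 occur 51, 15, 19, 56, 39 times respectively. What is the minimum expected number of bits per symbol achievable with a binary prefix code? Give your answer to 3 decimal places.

2.189 bits/symbol

Probabilities are the counts divided by 180.
Repeatedly combine the two least-probable nodes; the expected code length is the sum of the merged weights.
merge 1/12 + 19/180 → 17/90
merge 17/90 + 13/60 → 73/180
merge 17/60 + 14/45 → 107/180
merge 73/180 + 107/180 → 1
L = 17/90 + 73/180 + 107/180 + 1 = 197/90 ≈ 2.189 bits/symbol.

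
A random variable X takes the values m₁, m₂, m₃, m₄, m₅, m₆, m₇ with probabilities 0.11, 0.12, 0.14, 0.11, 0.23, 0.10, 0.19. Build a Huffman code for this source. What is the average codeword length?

Repeatedly combine the two least-probable nodes; the expected code length is the sum of the merged weights.
merge 1/10 + 11/100 → 21/100
merge 11/100 + 3/25 → 23/100
merge 7/50 + 19/100 → 33/100
merge 21/100 + 23/100 → 11/25
merge 23/100 + 33/100 → 14/25
merge 11/25 + 14/25 → 1
L = 21/100 + 23/100 + 33/100 + 11/25 + 14/25 + 1 = 277/100 = 2.77 bits/symbol.

2.77 bits/symbol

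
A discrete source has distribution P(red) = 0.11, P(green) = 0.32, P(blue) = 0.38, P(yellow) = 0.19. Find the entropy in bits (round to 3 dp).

H = −Σ pᵢ log₂ pᵢ.
−0.11·log₂(0.11) = 0.3503
−0.32·log₂(0.32) = 0.5260
−0.38·log₂(0.38) = 0.5305
−0.19·log₂(0.19) = 0.4552
Sum ≈ 1.8620 → 1.862 bits.

1.862 bits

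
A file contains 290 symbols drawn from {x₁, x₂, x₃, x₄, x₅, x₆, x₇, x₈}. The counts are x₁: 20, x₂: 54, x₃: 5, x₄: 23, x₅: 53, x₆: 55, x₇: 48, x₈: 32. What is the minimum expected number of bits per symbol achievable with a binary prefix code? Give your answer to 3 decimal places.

2.876 bits/symbol

Probabilities are the counts divided by 290.
Repeatedly combine the two least-probable nodes; the expected code length is the sum of the merged weights.
merge 1/58 + 2/29 → 5/58
merge 23/290 + 5/58 → 24/145
merge 16/145 + 24/145 → 8/29
merge 24/145 + 53/290 → 101/290
merge 27/145 + 11/58 → 109/290
merge 8/29 + 101/290 → 181/290
merge 109/290 + 181/290 → 1
L = 5/58 + 24/145 + 8/29 + 101/290 + 109/290 + 181/290 + 1 = 417/145 ≈ 2.876 bits/symbol.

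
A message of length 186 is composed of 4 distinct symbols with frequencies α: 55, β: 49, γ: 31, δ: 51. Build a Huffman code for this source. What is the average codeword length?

2 bits/symbol

Probabilities are the counts divided by 186.
Repeatedly combine the two least-probable nodes; the expected code length is the sum of the merged weights.
merge 1/6 + 49/186 → 40/93
merge 17/62 + 55/186 → 53/93
merge 40/93 + 53/93 → 1
L = 40/93 + 53/93 + 1 = 2 bits/symbol.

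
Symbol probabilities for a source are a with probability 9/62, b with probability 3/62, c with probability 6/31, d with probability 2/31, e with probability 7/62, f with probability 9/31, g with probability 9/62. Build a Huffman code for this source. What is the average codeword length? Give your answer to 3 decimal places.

Repeatedly combine the two least-probable nodes; the expected code length is the sum of the merged weights.
merge 3/62 + 2/31 → 7/62
merge 7/62 + 7/62 → 7/31
merge 9/62 + 9/62 → 9/31
merge 6/31 + 7/31 → 13/31
merge 9/31 + 9/31 → 18/31
merge 13/31 + 18/31 → 1
L = 7/62 + 7/31 + 9/31 + 13/31 + 18/31 + 1 = 163/62 ≈ 2.629 bits/symbol.

2.629 bits/symbol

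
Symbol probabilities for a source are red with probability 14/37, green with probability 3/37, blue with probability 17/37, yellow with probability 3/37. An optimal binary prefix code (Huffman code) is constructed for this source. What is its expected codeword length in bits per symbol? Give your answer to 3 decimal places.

1.703 bits/symbol

Repeatedly combine the two least-probable nodes; the expected code length is the sum of the merged weights.
merge 3/37 + 3/37 → 6/37
merge 6/37 + 14/37 → 20/37
merge 17/37 + 20/37 → 1
L = 6/37 + 20/37 + 1 = 63/37 ≈ 1.703 bits/symbol.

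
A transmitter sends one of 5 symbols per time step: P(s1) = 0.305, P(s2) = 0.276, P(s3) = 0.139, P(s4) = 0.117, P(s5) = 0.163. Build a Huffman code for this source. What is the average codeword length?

Repeatedly combine the two least-probable nodes; the expected code length is the sum of the merged weights.
merge 117/1000 + 139/1000 → 32/125
merge 163/1000 + 32/125 → 419/1000
merge 69/250 + 61/200 → 581/1000
merge 419/1000 + 581/1000 → 1
L = 32/125 + 419/1000 + 581/1000 + 1 = 282/125 = 2.256 bits/symbol.

2.256 bits/symbol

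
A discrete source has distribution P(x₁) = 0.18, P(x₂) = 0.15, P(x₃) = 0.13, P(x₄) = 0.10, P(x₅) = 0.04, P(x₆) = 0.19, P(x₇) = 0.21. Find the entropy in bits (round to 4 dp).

H = −Σ pᵢ log₂ pᵢ.
−0.18·log₂(0.18) = 0.4453
−0.15·log₂(0.15) = 0.4105
−0.13·log₂(0.13) = 0.3826
−0.10·log₂(0.10) = 0.3322
−0.04·log₂(0.04) = 0.1858
−0.19·log₂(0.19) = 0.4552
−0.21·log₂(0.21) = 0.4728
Sum ≈ 2.6845 → 2.6845 bits.

2.6845 bits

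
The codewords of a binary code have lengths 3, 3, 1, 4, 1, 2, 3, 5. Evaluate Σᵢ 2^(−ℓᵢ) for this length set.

1.71875

With common denominator 2^5 = 32: Σ 2^(−ℓᵢ) = 4/32 + 4/32 + 16/32 + 2/32 + 16/32 + 8/32 + 4/32 + 1/32 = 55/32 = 1.71875.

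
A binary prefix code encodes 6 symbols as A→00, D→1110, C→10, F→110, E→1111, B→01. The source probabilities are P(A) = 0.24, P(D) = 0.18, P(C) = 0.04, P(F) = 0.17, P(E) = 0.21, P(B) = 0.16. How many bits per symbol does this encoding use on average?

2.95 bits/symbol

L̄ = Σ pᵢ·ℓᵢ = 0.24·2 + 0.18·4 + 0.04·2 + 0.17·3 + 0.21·4 + 0.16·2 = 2.95 bits/symbol.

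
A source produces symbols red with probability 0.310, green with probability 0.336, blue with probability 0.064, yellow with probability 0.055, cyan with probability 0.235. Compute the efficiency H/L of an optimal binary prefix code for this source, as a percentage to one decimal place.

Entropy H = −Σ p log₂ p ≈ 2.0274 bits.
Huffman merges: 11/200+8/125→119/1000; 119/1000+47/200→177/500; 31/100+42/125→323/500; 177/500+323/500→1. L = 2119/1000 ≈ 2.1190.
Efficiency = H/L = 2.0274/2.1190 = 95.7%.

95.7%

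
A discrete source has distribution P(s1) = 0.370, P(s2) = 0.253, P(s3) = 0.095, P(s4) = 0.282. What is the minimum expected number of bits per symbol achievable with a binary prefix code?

Repeatedly combine the two least-probable nodes; the expected code length is the sum of the merged weights.
merge 19/200 + 253/1000 → 87/250
merge 141/500 + 87/250 → 63/100
merge 37/100 + 63/100 → 1
L = 87/250 + 63/100 + 1 = 989/500 = 1.978 bits/symbol.

1.978 bits/symbol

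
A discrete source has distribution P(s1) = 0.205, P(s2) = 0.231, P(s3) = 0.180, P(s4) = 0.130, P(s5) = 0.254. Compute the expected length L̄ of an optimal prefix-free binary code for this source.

Repeatedly combine the two least-probable nodes; the expected code length is the sum of the merged weights.
merge 13/100 + 9/50 → 31/100
merge 41/200 + 231/1000 → 109/250
merge 127/500 + 31/100 → 141/250
merge 109/250 + 141/250 → 1
L = 31/100 + 109/250 + 141/250 + 1 = 231/100 = 2.31 bits/symbol.

2.31 bits/symbol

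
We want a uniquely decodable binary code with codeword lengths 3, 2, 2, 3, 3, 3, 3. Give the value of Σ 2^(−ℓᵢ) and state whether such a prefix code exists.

1.125; no

With common denominator 2^3 = 8: Σ 2^(−ℓᵢ) = 1/8 + 2/8 + 2/8 + 1/8 + 1/8 + 1/8 + 1/8 = 9/8 = 1.125.
Kraft's inequality requires Σ ≤ 1; here Σ = 1.125 > 1, so no such prefix code exists.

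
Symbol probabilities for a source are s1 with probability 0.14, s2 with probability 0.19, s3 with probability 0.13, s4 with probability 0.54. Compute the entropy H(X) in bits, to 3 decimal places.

H = −Σ pᵢ log₂ pᵢ.
−0.14·log₂(0.14) = 0.3971
−0.19·log₂(0.19) = 0.4552
−0.13·log₂(0.13) = 0.3826
−0.54·log₂(0.54) = 0.4800
Sum ≈ 1.7150 → 1.715 bits.

1.715 bits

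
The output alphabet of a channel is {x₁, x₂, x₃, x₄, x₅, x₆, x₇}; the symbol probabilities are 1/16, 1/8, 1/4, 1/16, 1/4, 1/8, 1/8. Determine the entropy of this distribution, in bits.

2.625 bits

Each probability is a power of 1/2, so log₂(1/p) is an integer.
H = Σ p·log₂(1/p) = 1/16·4 + 1/8·3 + 1/4·2 + 1/16·4 + 1/4·2 + 1/8·3 + 1/8·3 = 2.625 bits.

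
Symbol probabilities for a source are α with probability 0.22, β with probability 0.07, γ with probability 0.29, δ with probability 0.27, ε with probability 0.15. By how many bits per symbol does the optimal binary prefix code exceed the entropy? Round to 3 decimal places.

0.032 bits

Entropy H = −Σ p log₂ p ≈ 2.1876 bits.
Huffman merges: 7/100+3/20→11/50; 11/50+11/50→11/25; 27/100+29/100→14/25; 11/25+14/25→1. L = 111/50 ≈ 2.2200.
L − H = 2.2200 − 2.1876 = 0.032 bits.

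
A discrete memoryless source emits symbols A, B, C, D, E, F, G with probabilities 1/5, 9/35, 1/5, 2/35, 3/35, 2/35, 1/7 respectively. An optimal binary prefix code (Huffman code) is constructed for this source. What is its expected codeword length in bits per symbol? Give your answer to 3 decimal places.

Repeatedly combine the two least-probable nodes; the expected code length is the sum of the merged weights.
merge 2/35 + 2/35 → 4/35
merge 3/35 + 4/35 → 1/5
merge 1/7 + 1/5 → 12/35
merge 1/5 + 1/5 → 2/5
merge 9/35 + 12/35 → 3/5
merge 2/5 + 3/5 → 1
L = 4/35 + 1/5 + 12/35 + 2/5 + 3/5 + 1 = 93/35 ≈ 2.657 bits/symbol.

2.657 bits/symbol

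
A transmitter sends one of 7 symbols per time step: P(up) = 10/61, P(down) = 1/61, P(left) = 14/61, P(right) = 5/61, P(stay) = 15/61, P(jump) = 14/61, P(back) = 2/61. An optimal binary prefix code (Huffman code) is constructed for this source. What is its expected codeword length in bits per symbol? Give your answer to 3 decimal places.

Repeatedly combine the two least-probable nodes; the expected code length is the sum of the merged weights.
merge 1/61 + 2/61 → 3/61
merge 3/61 + 5/61 → 8/61
merge 8/61 + 10/61 → 18/61
merge 14/61 + 14/61 → 28/61
merge 15/61 + 18/61 → 33/61
merge 28/61 + 33/61 → 1
L = 3/61 + 8/61 + 18/61 + 28/61 + 33/61 + 1 = 151/61 ≈ 2.475 bits/symbol.

2.475 bits/symbol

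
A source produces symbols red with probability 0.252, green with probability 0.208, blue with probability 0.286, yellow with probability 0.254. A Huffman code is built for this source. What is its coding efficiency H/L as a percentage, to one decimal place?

Entropy H = −Σ p log₂ p ≈ 1.9910 bits.
Huffman merges: 26/125+63/250→23/50; 127/500+143/500→27/50; 23/50+27/50→1. L = 2 ≈ 2.0000.
Efficiency = H/L = 1.9910/2.0000 = 99.5%.

99.5%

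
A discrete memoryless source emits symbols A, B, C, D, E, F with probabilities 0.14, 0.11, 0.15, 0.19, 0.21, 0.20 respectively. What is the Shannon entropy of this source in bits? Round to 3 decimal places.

2.550 bits

H = −Σ pᵢ log₂ pᵢ.
−0.14·log₂(0.14) = 0.3971
−0.11·log₂(0.11) = 0.3503
−0.15·log₂(0.15) = 0.4105
−0.19·log₂(0.19) = 0.4552
−0.21·log₂(0.21) = 0.4728
−0.20·log₂(0.20) = 0.4644
Sum ≈ 2.5504 → 2.550 bits.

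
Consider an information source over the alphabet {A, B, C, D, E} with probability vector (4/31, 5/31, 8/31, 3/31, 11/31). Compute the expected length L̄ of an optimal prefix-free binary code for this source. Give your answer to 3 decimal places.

Repeatedly combine the two least-probable nodes; the expected code length is the sum of the merged weights.
merge 3/31 + 4/31 → 7/31
merge 5/31 + 7/31 → 12/31
merge 8/31 + 11/31 → 19/31
merge 12/31 + 19/31 → 1
L = 7/31 + 12/31 + 19/31 + 1 = 69/31 ≈ 2.226 bits/symbol.

2.226 bits/symbol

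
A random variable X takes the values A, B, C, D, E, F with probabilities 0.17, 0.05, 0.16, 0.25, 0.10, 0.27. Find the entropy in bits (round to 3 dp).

2.416 bits

H = −Σ pᵢ log₂ pᵢ.
−0.17·log₂(0.17) = 0.4346
−0.05·log₂(0.05) = 0.2161
−0.16·log₂(0.16) = 0.4230
−0.25·log₂(0.25) = 0.5000
−0.10·log₂(0.10) = 0.3322
−0.27·log₂(0.27) = 0.5100
Sum ≈ 2.4159 → 2.416 bits.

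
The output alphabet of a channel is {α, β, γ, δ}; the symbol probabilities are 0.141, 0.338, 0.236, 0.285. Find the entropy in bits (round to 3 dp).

1.935 bits

H = −Σ pᵢ log₂ pᵢ.
−0.141·log₂(0.141) = 0.3985
−0.338·log₂(0.338) = 0.5289
−0.236·log₂(0.236) = 0.4916
−0.285·log₂(0.285) = 0.5161
Sum ≈ 1.9352 → 1.935 bits.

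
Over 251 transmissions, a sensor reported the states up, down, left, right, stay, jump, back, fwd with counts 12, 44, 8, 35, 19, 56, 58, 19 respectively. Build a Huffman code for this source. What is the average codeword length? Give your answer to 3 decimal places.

Probabilities are the counts divided by 251.
Repeatedly combine the two least-probable nodes; the expected code length is the sum of the merged weights.
merge 8/251 + 12/251 → 20/251
merge 19/251 + 19/251 → 38/251
merge 20/251 + 35/251 → 55/251
merge 38/251 + 44/251 → 82/251
merge 55/251 + 56/251 → 111/251
merge 58/251 + 82/251 → 140/251
merge 111/251 + 140/251 → 1
L = 20/251 + 38/251 + 55/251 + 82/251 + 111/251 + 140/251 + 1 = 697/251 ≈ 2.777 bits/symbol.

2.777 bits/symbol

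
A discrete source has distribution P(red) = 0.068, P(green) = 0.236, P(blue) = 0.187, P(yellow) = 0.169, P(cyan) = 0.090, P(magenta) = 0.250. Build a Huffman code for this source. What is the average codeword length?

Repeatedly combine the two least-probable nodes; the expected code length is the sum of the merged weights.
merge 17/250 + 9/100 → 79/500
merge 79/500 + 169/1000 → 327/1000
merge 187/1000 + 59/250 → 423/1000
merge 1/4 + 327/1000 → 577/1000
merge 423/1000 + 577/1000 → 1
L = 79/500 + 327/1000 + 423/1000 + 577/1000 + 1 = 497/200 = 2.485 bits/symbol.

2.485 bits/symbol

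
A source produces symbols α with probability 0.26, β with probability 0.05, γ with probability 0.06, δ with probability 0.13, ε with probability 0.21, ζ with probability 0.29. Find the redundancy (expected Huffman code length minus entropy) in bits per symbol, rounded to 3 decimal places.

Entropy H = −Σ p log₂ p ≈ 2.3383 bits.
Huffman merges: 1/20+3/50→11/100; 11/100+13/100→6/25; 21/100+6/25→9/20; 13/50+29/100→11/20; 9/20+11/20→1. L = 47/20 ≈ 2.3500.
L − H = 2.3500 − 2.3383 = 0.012 bits.

0.012 bits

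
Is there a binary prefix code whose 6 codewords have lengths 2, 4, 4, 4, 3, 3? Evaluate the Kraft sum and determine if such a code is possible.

0.6875; yes

With common denominator 2^4 = 16: Σ 2^(−ℓᵢ) = 4/16 + 1/16 + 1/16 + 1/16 + 2/16 + 2/16 = 11/16 = 0.6875.
Kraft's inequality requires Σ ≤ 1; here Σ = 0.6875 ≤ 1, so such a prefix code exists.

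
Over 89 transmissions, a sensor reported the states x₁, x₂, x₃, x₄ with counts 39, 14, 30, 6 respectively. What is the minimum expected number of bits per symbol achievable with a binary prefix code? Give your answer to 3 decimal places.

Probabilities are the counts divided by 89.
Repeatedly combine the two least-probable nodes; the expected code length is the sum of the merged weights.
merge 6/89 + 14/89 → 20/89
merge 20/89 + 30/89 → 50/89
merge 39/89 + 50/89 → 1
L = 20/89 + 50/89 + 1 = 159/89 ≈ 1.787 bits/symbol.

1.787 bits/symbol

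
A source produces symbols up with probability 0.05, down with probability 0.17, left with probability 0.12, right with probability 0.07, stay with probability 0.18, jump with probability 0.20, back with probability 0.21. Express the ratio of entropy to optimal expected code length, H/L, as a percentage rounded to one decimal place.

Entropy H = −Σ p log₂ p ≈ 2.6688 bits.
Huffman merges: 1/20+7/100→3/25; 3/25+3/25→6/25; 17/100+9/50→7/20; 1/5+21/100→41/100; 6/25+7/20→59/100; 41/100+59/100→1. L = 271/100 ≈ 2.7100.
Efficiency = H/L = 2.6688/2.7100 = 98.5%.

98.5%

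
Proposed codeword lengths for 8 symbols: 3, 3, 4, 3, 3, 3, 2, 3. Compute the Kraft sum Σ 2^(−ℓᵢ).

1.0625

With common denominator 2^4 = 16: Σ 2^(−ℓᵢ) = 2/16 + 2/16 + 1/16 + 2/16 + 2/16 + 2/16 + 4/16 + 2/16 = 17/16 = 1.0625.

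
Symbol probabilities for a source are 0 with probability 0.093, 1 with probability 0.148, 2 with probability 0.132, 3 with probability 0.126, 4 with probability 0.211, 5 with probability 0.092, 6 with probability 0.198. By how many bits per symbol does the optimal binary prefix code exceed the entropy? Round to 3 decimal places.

0.034 bits

Entropy H = −Σ p log₂ p ≈ 2.7417 bits.
Huffman merges: 23/250+93/1000→37/200; 63/500+33/250→129/500; 37/250+37/200→333/1000; 99/500+211/1000→409/1000; 129/500+333/1000→591/1000; 409/1000+591/1000→1. L = 347/125 ≈ 2.7760.
L − H = 2.7760 − 2.7417 = 0.034 bits.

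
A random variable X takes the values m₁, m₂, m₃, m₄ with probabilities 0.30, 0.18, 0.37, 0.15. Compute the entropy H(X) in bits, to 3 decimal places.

1.908 bits

H = −Σ pᵢ log₂ pᵢ.
−0.30·log₂(0.30) = 0.5211
−0.18·log₂(0.18) = 0.4453
−0.37·log₂(0.37) = 0.5307
−0.15·log₂(0.15) = 0.4105
Sum ≈ 1.9077 → 1.908 bits.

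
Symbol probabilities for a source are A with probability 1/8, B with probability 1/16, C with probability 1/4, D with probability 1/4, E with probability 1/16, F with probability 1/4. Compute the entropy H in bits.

2.375 bits

Each probability is a power of 1/2, so log₂(1/p) is an integer.
H = Σ p·log₂(1/p) = 1/8·3 + 1/16·4 + 1/4·2 + 1/4·2 + 1/16·4 + 1/4·2 = 2.375 bits.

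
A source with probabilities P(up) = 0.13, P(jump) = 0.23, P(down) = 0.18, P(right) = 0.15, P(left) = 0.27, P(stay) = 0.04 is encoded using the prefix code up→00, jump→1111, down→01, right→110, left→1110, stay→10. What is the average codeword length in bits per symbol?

L̄ = Σ pᵢ·ℓᵢ = 0.13·2 + 0.23·4 + 0.18·2 + 0.15·3 + 0.27·4 + 0.04·2 = 3.15 bits/symbol.

3.15 bits/symbol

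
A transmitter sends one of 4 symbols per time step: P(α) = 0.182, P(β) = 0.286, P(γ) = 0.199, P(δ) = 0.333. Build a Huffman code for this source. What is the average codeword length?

Repeatedly combine the two least-probable nodes; the expected code length is the sum of the merged weights.
merge 91/500 + 199/1000 → 381/1000
merge 143/500 + 333/1000 → 619/1000
merge 381/1000 + 619/1000 → 1
L = 381/1000 + 619/1000 + 1 = 2 bits/symbol.

2 bits/symbol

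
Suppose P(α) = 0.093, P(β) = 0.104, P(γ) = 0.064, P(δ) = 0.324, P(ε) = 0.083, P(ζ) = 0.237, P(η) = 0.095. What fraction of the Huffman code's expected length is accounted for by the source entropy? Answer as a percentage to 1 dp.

Entropy H = −Σ p log₂ p ≈ 2.5518 bits.
Huffman merges: 8/125+83/1000→147/1000; 93/1000+19/200→47/250; 13/125+147/1000→251/1000; 47/250+237/1000→17/40; 251/1000+81/250→23/40; 17/40+23/40→1. L = 1293/500 ≈ 2.5860.
Efficiency = H/L = 2.5518/2.5860 = 98.7%.

98.7%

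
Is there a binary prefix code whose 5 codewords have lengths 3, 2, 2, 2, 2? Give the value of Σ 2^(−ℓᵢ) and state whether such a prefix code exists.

1.125; no

With common denominator 2^3 = 8: Σ 2^(−ℓᵢ) = 1/8 + 2/8 + 2/8 + 2/8 + 2/8 = 9/8 = 1.125.
Kraft's inequality requires Σ ≤ 1; here Σ = 1.125 > 1, so no such prefix code exists.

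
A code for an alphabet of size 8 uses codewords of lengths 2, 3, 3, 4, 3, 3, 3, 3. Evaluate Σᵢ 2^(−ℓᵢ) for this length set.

With common denominator 2^4 = 16: Σ 2^(−ℓᵢ) = 4/16 + 2/16 + 2/16 + 1/16 + 2/16 + 2/16 + 2/16 + 2/16 = 17/16 = 1.0625.

1.0625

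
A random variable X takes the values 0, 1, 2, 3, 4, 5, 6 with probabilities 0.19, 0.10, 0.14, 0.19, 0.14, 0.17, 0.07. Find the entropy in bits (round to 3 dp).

H = −Σ pᵢ log₂ pᵢ.
−0.19·log₂(0.19) = 0.4552
−0.10·log₂(0.10) = 0.3322
−0.14·log₂(0.14) = 0.3971
−0.19·log₂(0.19) = 0.4552
−0.14·log₂(0.14) = 0.3971
−0.17·log₂(0.17) = 0.4346
−0.07·log₂(0.07) = 0.2686
Sum ≈ 2.7400 → 2.740 bits.

2.740 bits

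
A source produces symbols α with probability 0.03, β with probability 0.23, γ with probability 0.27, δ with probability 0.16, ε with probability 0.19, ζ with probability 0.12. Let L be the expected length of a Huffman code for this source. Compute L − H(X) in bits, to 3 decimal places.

Entropy H = −Σ p log₂ p ≈ 2.3948 bits.
Huffman merges: 3/100+3/25→3/20; 3/20+4/25→31/100; 19/100+23/100→21/50; 27/100+31/100→29/50; 21/50+29/50→1. L = 123/50 ≈ 2.4600.
L − H = 2.4600 − 2.3948 = 0.065 bits.

0.065 bits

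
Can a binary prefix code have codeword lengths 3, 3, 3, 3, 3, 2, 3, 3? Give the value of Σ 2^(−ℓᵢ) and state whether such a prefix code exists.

1.125; no

With common denominator 2^3 = 8: Σ 2^(−ℓᵢ) = 1/8 + 1/8 + 1/8 + 1/8 + 1/8 + 2/8 + 1/8 + 1/8 = 9/8 = 1.125.
Kraft's inequality requires Σ ≤ 1; here Σ = 1.125 > 1, so no such prefix code exists.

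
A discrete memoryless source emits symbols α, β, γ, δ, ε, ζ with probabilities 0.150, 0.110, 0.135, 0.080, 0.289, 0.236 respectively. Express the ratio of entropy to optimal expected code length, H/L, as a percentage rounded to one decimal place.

99.1%

Entropy H = −Σ p log₂ p ≈ 2.4515 bits.
Huffman merges: 2/25+11/100→19/100; 27/200+3/20→57/200; 19/100+59/250→213/500; 57/200+289/1000→287/500; 213/500+287/500→1. L = 99/40 ≈ 2.4750.
Efficiency = H/L = 2.4515/2.4750 = 99.1%.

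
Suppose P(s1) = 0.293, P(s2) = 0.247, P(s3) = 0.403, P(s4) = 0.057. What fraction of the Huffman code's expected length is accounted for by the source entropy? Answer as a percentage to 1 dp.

93.7%

Entropy H = −Σ p log₂ p ≈ 1.7812 bits.
Huffman merges: 57/1000+247/1000→38/125; 293/1000+38/125→597/1000; 403/1000+597/1000→1. L = 1901/1000 ≈ 1.9010.
Efficiency = H/L = 1.7812/1.9010 = 93.7%.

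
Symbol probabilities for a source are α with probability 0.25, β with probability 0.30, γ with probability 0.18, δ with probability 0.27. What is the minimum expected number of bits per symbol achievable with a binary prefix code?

Repeatedly combine the two least-probable nodes; the expected code length is the sum of the merged weights.
merge 9/50 + 1/4 → 43/100
merge 27/100 + 3/10 → 57/100
merge 43/100 + 57/100 → 1
L = 43/100 + 57/100 + 1 = 2 bits/symbol.

2 bits/symbol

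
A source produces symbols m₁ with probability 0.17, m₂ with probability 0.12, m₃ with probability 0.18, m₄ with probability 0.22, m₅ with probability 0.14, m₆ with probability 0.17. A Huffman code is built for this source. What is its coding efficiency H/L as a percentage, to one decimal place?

98.4%

Entropy H = −Σ p log₂ p ≈ 2.5592 bits.
Huffman merges: 3/25+7/50→13/50; 17/100+17/100→17/50; 9/50+11/50→2/5; 13/50+17/50→3/5; 2/5+3/5→1. L = 13/5 ≈ 2.6000.
Efficiency = H/L = 2.5592/2.6000 = 98.4%.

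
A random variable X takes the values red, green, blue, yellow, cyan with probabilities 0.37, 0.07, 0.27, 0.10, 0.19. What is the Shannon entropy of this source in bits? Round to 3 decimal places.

2.097 bits

H = −Σ pᵢ log₂ pᵢ.
−0.37·log₂(0.37) = 0.5307
−0.07·log₂(0.07) = 0.2686
−0.27·log₂(0.27) = 0.5100
−0.10·log₂(0.10) = 0.3322
−0.19·log₂(0.19) = 0.4552
Sum ≈ 2.0967 → 2.097 bits.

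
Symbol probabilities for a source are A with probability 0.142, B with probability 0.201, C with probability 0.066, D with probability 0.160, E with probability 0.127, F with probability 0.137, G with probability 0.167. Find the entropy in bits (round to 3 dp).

H = −Σ pᵢ log₂ pᵢ.
−0.142·log₂(0.142) = 0.3999
−0.201·log₂(0.201) = 0.4653
−0.066·log₂(0.066) = 0.2588
−0.160·log₂(0.160) = 0.4230
−0.127·log₂(0.127) = 0.3781
−0.137·log₂(0.137) = 0.3929
−0.167·log₂(0.167) = 0.4312
Sum ≈ 2.7491 → 2.749 bits.

2.749 bits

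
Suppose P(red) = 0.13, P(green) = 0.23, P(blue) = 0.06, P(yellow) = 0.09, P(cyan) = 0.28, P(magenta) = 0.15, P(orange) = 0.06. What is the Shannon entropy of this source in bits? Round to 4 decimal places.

2.5948 bits

H = −Σ pᵢ log₂ pᵢ.
−0.13·log₂(0.13) = 0.3826
−0.23·log₂(0.23) = 0.4877
−0.06·log₂(0.06) = 0.2435
−0.09·log₂(0.09) = 0.3127
−0.28·log₂(0.28) = 0.5142
−0.15·log₂(0.15) = 0.4105
−0.06·log₂(0.06) = 0.2435
Sum ≈ 2.5948 → 2.5948 bits.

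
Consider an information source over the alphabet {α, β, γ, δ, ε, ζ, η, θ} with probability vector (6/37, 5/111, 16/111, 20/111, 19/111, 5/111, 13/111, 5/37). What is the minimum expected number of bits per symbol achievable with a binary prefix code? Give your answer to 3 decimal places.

2.910 bits/symbol

Repeatedly combine the two least-probable nodes; the expected code length is the sum of the merged weights.
merge 5/111 + 5/111 → 10/111
merge 10/111 + 13/111 → 23/111
merge 5/37 + 16/111 → 31/111
merge 6/37 + 19/111 → 1/3
merge 20/111 + 23/111 → 43/111
merge 31/111 + 1/3 → 68/111
merge 43/111 + 68/111 → 1
L = 10/111 + 23/111 + 31/111 + 1/3 + 43/111 + 68/111 + 1 = 323/111 ≈ 2.910 bits/symbol.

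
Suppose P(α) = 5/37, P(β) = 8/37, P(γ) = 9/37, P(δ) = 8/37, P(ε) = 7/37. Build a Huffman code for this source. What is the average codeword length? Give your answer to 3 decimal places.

Repeatedly combine the two least-probable nodes; the expected code length is the sum of the merged weights.
merge 5/37 + 7/37 → 12/37
merge 8/37 + 8/37 → 16/37
merge 9/37 + 12/37 → 21/37
merge 16/37 + 21/37 → 1
L = 12/37 + 16/37 + 21/37 + 1 = 86/37 ≈ 2.324 bits/symbol.

2.324 bits/symbol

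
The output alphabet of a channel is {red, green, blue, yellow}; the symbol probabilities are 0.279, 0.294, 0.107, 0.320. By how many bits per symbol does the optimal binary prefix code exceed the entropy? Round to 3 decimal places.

0.096 bits

Entropy H = −Σ p log₂ p ≈ 1.9041 bits.
Huffman merges: 107/1000+279/1000→193/500; 147/500+8/25→307/500; 193/500+307/500→1. L = 2 ≈ 2.0000.
L − H = 2.0000 − 1.9041 = 0.096 bits.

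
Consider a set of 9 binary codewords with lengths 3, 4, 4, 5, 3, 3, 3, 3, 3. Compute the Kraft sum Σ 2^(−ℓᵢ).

With common denominator 2^5 = 32: Σ 2^(−ℓᵢ) = 4/32 + 2/32 + 2/32 + 1/32 + 4/32 + 4/32 + 4/32 + 4/32 + 4/32 = 29/32 = 0.90625.

0.90625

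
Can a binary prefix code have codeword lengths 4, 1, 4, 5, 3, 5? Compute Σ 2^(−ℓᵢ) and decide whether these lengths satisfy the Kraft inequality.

0.8125; yes

With common denominator 2^5 = 32: Σ 2^(−ℓᵢ) = 2/32 + 16/32 + 2/32 + 1/32 + 4/32 + 1/32 = 26/32 = 0.8125.
Kraft's inequality requires Σ ≤ 1; here Σ = 0.8125 ≤ 1, so such a prefix code exists.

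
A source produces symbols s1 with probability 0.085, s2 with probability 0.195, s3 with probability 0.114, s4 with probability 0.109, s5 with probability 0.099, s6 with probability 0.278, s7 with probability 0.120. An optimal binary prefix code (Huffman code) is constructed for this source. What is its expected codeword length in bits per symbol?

Repeatedly combine the two least-probable nodes; the expected code length is the sum of the merged weights.
merge 17/200 + 99/1000 → 23/125
merge 109/1000 + 57/500 → 223/1000
merge 3/25 + 23/125 → 38/125
merge 39/200 + 223/1000 → 209/500
merge 139/500 + 38/125 → 291/500
merge 209/500 + 291/500 → 1
L = 23/125 + 223/1000 + 38/125 + 209/500 + 291/500 + 1 = 2711/1000 = 2.711 bits/symbol.

2.711 bits/symbol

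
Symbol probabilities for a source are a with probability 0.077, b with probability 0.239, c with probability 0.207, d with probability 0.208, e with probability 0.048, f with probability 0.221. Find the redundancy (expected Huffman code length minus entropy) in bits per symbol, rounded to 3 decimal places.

0.046 bits

Entropy H = −Σ p log₂ p ≈ 2.4115 bits.
Huffman merges: 6/125+77/1000→1/8; 1/8+207/1000→83/250; 26/125+221/1000→429/1000; 239/1000+83/250→571/1000; 429/1000+571/1000→1. L = 2457/1000 ≈ 2.4570.
L − H = 2.4570 − 2.4115 = 0.046 bits.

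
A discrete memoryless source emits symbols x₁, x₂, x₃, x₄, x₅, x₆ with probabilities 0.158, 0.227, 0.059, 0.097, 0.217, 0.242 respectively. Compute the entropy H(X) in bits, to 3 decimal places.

2.447 bits

H = −Σ pᵢ log₂ pᵢ.
−0.158·log₂(0.158) = 0.4206
−0.227·log₂(0.227) = 0.4856
−0.059·log₂(0.059) = 0.2409
−0.097·log₂(0.097) = 0.3265
−0.217·log₂(0.217) = 0.4783
−0.242·log₂(0.242) = 0.4954
Sum ≈ 2.4473 → 2.447 bits.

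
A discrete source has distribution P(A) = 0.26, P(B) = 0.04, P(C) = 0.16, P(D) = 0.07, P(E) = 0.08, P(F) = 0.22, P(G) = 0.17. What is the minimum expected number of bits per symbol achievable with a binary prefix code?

Repeatedly combine the two least-probable nodes; the expected code length is the sum of the merged weights.
merge 1/25 + 7/100 → 11/100
merge 2/25 + 11/100 → 19/100
merge 4/25 + 17/100 → 33/100
merge 19/100 + 11/50 → 41/100
merge 13/50 + 33/100 → 59/100
merge 41/100 + 59/100 → 1
L = 11/100 + 19/100 + 33/100 + 41/100 + 59/100 + 1 = 263/100 = 2.63 bits/symbol.

2.63 bits/symbol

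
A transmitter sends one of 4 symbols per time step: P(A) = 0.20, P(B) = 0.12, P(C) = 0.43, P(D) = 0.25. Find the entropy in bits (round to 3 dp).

H = −Σ pᵢ log₂ pᵢ.
−0.20·log₂(0.20) = 0.4644
−0.12·log₂(0.12) = 0.3671
−0.43·log₂(0.43) = 0.5236
−0.25·log₂(0.25) = 0.5000
Sum ≈ 1.8550 → 1.855 bits.

1.855 bits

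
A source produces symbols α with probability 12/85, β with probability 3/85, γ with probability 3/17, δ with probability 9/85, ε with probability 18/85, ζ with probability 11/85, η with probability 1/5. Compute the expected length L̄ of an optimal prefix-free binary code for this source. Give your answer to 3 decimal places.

Repeatedly combine the two least-probable nodes; the expected code length is the sum of the merged weights.
merge 3/85 + 9/85 → 12/85
merge 11/85 + 12/85 → 23/85
merge 12/85 + 3/17 → 27/85
merge 1/5 + 18/85 → 7/17
merge 23/85 + 27/85 → 10/17
merge 7/17 + 10/17 → 1
L = 12/85 + 23/85 + 27/85 + 7/17 + 10/17 + 1 = 232/85 ≈ 2.729 bits/symbol.

2.729 bits/symbol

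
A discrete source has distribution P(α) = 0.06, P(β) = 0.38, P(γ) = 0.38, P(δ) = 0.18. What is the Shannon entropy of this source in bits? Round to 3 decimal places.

H = −Σ pᵢ log₂ pᵢ.
−0.06·log₂(0.06) = 0.2435
−0.38·log₂(0.38) = 0.5305
−0.38·log₂(0.38) = 0.5305
−0.18·log₂(0.18) = 0.4453
Sum ≈ 1.7497 → 1.750 bits.

1.750 bits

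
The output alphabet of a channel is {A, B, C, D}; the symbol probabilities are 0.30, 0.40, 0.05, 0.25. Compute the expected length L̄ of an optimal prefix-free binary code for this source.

1.9 bits/symbol

Repeatedly combine the two least-probable nodes; the expected code length is the sum of the merged weights.
merge 1/20 + 1/4 → 3/10
merge 3/10 + 3/10 → 3/5
merge 2/5 + 3/5 → 1
L = 3/10 + 3/5 + 1 = 19/10 = 1.9 bits/symbol.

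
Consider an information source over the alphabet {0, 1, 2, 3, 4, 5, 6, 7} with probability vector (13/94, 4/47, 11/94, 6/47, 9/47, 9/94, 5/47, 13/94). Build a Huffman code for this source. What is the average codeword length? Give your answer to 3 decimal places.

2.989 bits/symbol

Repeatedly combine the two least-probable nodes; the expected code length is the sum of the merged weights.
merge 4/47 + 9/94 → 17/94
merge 5/47 + 11/94 → 21/94
merge 6/47 + 13/94 → 25/94
merge 13/94 + 17/94 → 15/47
merge 9/47 + 21/94 → 39/94
merge 25/94 + 15/47 → 55/94
merge 39/94 + 55/94 → 1
L = 17/94 + 21/94 + 25/94 + 15/47 + 39/94 + 55/94 + 1 = 281/94 ≈ 2.989 bits/symbol.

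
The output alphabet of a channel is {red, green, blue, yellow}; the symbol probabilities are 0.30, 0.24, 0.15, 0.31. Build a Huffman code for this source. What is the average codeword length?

2 bits/symbol

Repeatedly combine the two least-probable nodes; the expected code length is the sum of the merged weights.
merge 3/20 + 6/25 → 39/100
merge 3/10 + 31/100 → 61/100
merge 39/100 + 61/100 → 1
L = 39/100 + 61/100 + 1 = 2 bits/symbol.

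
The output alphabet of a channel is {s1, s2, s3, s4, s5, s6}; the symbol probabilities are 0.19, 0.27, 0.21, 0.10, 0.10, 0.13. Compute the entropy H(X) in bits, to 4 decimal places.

2.4851 bits

H = −Σ pᵢ log₂ pᵢ.
−0.19·log₂(0.19) = 0.4552
−0.27·log₂(0.27) = 0.5100
−0.21·log₂(0.21) = 0.4728
−0.10·log₂(0.10) = 0.3322
−0.10·log₂(0.10) = 0.3322
−0.13·log₂(0.13) = 0.3826
Sum ≈ 2.4851 → 2.4851 bits.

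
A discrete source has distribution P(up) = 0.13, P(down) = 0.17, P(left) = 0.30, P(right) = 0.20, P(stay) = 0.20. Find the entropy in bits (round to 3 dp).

2.267 bits

H = −Σ pᵢ log₂ pᵢ.
−0.13·log₂(0.13) = 0.3826
−0.17·log₂(0.17) = 0.4346
−0.30·log₂(0.30) = 0.5211
−0.20·log₂(0.20) = 0.4644
−0.20·log₂(0.20) = 0.4644
Sum ≈ 2.2671 → 2.267 bits.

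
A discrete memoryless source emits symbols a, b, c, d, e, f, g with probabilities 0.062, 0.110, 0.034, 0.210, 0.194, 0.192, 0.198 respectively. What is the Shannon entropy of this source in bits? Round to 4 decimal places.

H = −Σ pᵢ log₂ pᵢ.
−0.062·log₂(0.062) = 0.2487
−0.110·log₂(0.110) = 0.3503
−0.034·log₂(0.034) = 0.1659
−0.210·log₂(0.210) = 0.4728
−0.194·log₂(0.194) = 0.4590
−0.192·log₂(0.192) = 0.4571
−0.198·log₂(0.198) = 0.4626
Sum ≈ 2.6164 → 2.6164 bits.

2.6164 bits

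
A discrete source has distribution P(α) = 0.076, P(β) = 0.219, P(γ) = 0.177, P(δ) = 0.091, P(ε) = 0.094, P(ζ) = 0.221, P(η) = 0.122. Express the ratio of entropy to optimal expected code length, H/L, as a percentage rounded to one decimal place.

Entropy H = −Σ p log₂ p ≈ 2.6915 bits.
Huffman merges: 19/250+91/1000→167/1000; 47/500+61/500→27/125; 167/1000+177/1000→43/125; 27/125+219/1000→87/200; 221/1000+43/125→113/200; 87/200+113/200→1. L = 2727/1000 ≈ 2.7270.
Efficiency = H/L = 2.6915/2.7270 = 98.7%.

98.7%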